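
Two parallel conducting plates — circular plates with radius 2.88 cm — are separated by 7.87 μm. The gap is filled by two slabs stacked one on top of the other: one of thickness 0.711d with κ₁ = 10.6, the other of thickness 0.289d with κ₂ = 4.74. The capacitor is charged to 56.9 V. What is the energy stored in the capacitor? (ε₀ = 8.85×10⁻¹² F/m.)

A = π(2.88 cm)² = 2.61×10⁻³ m².
Stacked slabs ⇒ two capacitors in series, each with the full plate area.
C₁ = κ₁ε₀A/d₁ = 10.6 × 8.85×10⁻¹² × 2.61×10⁻³ / 5.60×10⁻⁶ = 4.37×10⁻⁸ F.
C₂ = κ₂ε₀A/d₂ = 4.74 × 8.85×10⁻¹² × 2.61×10⁻³ / 2.27×10⁻⁶ = 4.81×10⁻⁸ F.
C = (1/C₁ + 1/C₂)⁻¹ = 2.29×10⁻⁸ F.
U = ½CV² = ½ × 2.29×10⁻⁸ × (56.9)² = 3.70×10⁻⁵ J.

37.0 μJ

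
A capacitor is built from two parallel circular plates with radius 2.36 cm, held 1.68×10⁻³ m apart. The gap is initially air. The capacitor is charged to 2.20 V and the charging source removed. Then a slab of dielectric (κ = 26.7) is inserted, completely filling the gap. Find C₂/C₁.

C₂/C₁ ≈ 26.7

C = κε₀A/d scales with κ, so C₂/C₁ = κ = 26.7.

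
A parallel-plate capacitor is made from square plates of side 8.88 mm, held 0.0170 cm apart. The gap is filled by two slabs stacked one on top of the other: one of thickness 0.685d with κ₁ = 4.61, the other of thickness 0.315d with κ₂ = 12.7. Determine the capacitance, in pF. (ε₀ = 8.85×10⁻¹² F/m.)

C ≈ 23.7 pF

A = (8.88 mm)² = 7.89×10⁻⁵ m².
Stacked slabs ⇒ two capacitors in series, each with the full plate area.
C₁ = κ₁ε₀A/d₁ = 4.61 × 8.85×10⁻¹² × 7.89×10⁻⁵ / 1.16×10⁻⁴ = 2.76×10⁻¹¹ F.
C₂ = κ₂ε₀A/d₂ = 12.7 × 8.85×10⁻¹² × 7.89×10⁻⁵ / 5.35×10⁻⁵ = 1.66×10⁻¹⁰ F.
C = (1/C₁ + 1/C₂)⁻¹ = 2.37×10⁻¹¹ F.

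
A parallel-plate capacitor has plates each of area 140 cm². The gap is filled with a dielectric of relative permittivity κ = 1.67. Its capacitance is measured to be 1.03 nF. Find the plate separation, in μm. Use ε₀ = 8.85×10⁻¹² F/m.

A = 140 cm² = 1.40×10⁻² m².
d = κε₀A/C = 1.67 × 8.85×10⁻¹² × 1.40×10⁻² / 1.03×10⁻⁹ = 2.01×10⁻⁴ m.

201 μm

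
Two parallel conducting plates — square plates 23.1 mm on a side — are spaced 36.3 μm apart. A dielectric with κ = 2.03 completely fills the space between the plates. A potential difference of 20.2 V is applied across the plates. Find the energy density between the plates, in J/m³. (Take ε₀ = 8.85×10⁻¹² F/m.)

E = V/d = 20.2 / 3.63×10⁻⁵ = 5.56×10⁵ V/m.
u = ½κε₀E² = ½ × 2.03 × 8.85×10⁻¹² × (5.56×10⁵)² = 2.78 J/m³.

u ≈ 2.78 J/m³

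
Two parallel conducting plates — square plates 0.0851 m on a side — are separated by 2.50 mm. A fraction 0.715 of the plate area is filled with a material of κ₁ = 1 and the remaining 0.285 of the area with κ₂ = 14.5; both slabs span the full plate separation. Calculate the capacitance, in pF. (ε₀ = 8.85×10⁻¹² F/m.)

C ≈ 124 pF

A = (0.0851 m)² = 7.24×10⁻³ m².
Side-by-side slabs ⇒ two capacitors in parallel, each spanning the full gap.
C₁ = κ₁ε₀A₁/d = 1.00 × 8.85×10⁻¹² × 5.18×10⁻³ / 2.50×10⁻³ = 1.83×10⁻¹¹ F.
C₂ = κ₂ε₀A₂/d = 14.5 × 8.85×10⁻¹² × 2.06×10⁻³ / 2.50×10⁻³ = 1.06×10⁻¹⁰ F.
C = C₁ + C₂ = 1.24×10⁻¹⁰ F.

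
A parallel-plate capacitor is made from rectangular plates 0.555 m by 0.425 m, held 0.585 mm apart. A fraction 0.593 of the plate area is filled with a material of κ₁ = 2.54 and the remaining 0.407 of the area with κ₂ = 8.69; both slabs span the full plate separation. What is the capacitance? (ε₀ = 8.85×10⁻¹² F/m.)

A = 0.555 × 0.425 m² = 0.236 m².
Side-by-side slabs ⇒ two capacitors in parallel, each spanning the full gap.
C₁ = κ₁ε₀A₁/d = 2.54 × 8.85×10⁻¹² × 0.140 / 5.85×10⁻⁴ = 5.37×10⁻⁹ F.
C₂ = κ₂ε₀A₂/d = 8.69 × 8.85×10⁻¹² × 9.60×10⁻² / 5.85×10⁻⁴ = 1.26×10⁻⁸ F.
C = C₁ + C₂ = 1.80×10⁻⁸ F.

18.0 nF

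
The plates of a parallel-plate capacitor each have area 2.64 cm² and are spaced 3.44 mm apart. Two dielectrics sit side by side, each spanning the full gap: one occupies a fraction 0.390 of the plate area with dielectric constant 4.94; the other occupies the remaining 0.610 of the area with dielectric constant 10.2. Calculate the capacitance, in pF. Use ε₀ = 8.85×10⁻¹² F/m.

A = 2.64 cm² = 2.64×10⁻⁴ m².
Side-by-side slabs ⇒ two capacitors in parallel, each spanning the full gap.
C₁ = κ₁ε₀A₁/d = 4.94 × 8.85×10⁻¹² × 1.03×10⁻⁴ / 3.44×10⁻³ = 1.31×10⁻¹² F.
C₂ = κ₂ε₀A₂/d = 10.2 × 8.85×10⁻¹² × 1.61×10⁻⁴ / 3.44×10⁻³ = 4.23×10⁻¹² F.
C = C₁ + C₂ = 5.53×10⁻¹² F.

C ≈ 5.53 pF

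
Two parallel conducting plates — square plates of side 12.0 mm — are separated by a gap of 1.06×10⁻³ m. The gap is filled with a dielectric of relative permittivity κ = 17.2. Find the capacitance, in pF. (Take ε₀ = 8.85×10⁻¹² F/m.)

A = (12.0 mm)² = 1.44×10⁻⁴ m².
C = κε₀A/d = 17.2 × 8.85×10⁻¹² × 1.44×10⁻⁴ / 1.06×10⁻³ = 2.07×10⁻¹¹ F.

20.7 pF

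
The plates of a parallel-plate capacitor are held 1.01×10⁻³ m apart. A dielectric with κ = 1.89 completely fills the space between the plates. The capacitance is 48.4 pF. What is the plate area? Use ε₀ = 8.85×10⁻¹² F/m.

A = Cd/(κε₀) = 4.84×10⁻¹¹ × 1.01×10⁻³ / (1.89 × 8.85×10⁻¹²) = 2.92×10⁻³ m².

29.2 cm²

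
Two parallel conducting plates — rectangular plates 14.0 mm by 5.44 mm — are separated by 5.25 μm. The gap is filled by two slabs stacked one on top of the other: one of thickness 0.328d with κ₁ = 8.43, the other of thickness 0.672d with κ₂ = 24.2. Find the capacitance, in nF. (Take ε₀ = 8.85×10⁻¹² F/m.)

A = 14.0 × 5.44 mm² = 7.62×10⁻⁵ m².
Stacked slabs ⇒ two capacitors in series, each with the full plate area.
C₁ = κ₁ε₀A/d₁ = 8.43 × 8.85×10⁻¹² × 7.62×10⁻⁵ / 1.72×10⁻⁶ = 3.30×10⁻⁹ F.
C₂ = κ₂ε₀A/d₂ = 24.2 × 8.85×10⁻¹² × 7.62×10⁻⁵ / 3.53×10⁻⁶ = 4.62×10⁻⁹ F.
C = (1/C₁ + 1/C₂)⁻¹ = 1.93×10⁻⁹ F.

1.93 nF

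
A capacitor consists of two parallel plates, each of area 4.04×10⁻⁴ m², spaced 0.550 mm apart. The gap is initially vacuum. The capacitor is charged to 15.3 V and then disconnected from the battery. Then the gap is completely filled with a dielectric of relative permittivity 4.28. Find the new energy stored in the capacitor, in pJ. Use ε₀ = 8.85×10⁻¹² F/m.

Initially C₁ = ε₀A/d = 8.85×10⁻¹² × 4.04×10⁻⁴ / 5.50×10⁻⁴ = 6.50×10⁻¹² F.
U₁ = 7.61×10⁻¹⁰ J.
Isolated ⇒ Q is held fixed. C₂ = 4.28 C₁ and U = Q²/(2C), so U₂/U₁ = C₁/C₂ = 0.234.
U₂ = 0.234 × 7.61×10⁻¹⁰ = 1.78×10⁻¹⁰ J.

U ≈ 178 pJ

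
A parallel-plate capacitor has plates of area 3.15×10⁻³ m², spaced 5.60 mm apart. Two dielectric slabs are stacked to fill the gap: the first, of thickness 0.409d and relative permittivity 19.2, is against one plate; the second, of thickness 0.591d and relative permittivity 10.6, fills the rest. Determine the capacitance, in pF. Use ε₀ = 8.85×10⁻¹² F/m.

C ≈ 64.6 pF

Stacked slabs ⇒ two capacitors in series, each with the full plate area.
C₁ = κ₁ε₀A/d₁ = 19.2 × 8.85×10⁻¹² × 3.15×10⁻³ / 2.29×10⁻³ = 2.34×10⁻¹⁰ F.
C₂ = κ₂ε₀A/d₂ = 10.6 × 8.85×10⁻¹² × 3.15×10⁻³ / 3.31×10⁻³ = 8.93×10⁻¹¹ F.
C = (1/C₁ + 1/C₂)⁻¹ = 6.46×10⁻¹¹ F.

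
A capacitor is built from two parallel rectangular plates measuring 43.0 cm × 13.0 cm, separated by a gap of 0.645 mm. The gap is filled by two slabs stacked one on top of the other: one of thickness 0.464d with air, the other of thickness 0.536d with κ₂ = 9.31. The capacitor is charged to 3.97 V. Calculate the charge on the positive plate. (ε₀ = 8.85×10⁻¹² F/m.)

Q ≈ 5.84 nC

A = 43.0 × 13.0 cm² = 5.59×10⁻² m².
Stacked slabs ⇒ two capacitors in series, each with the full plate area.
C₁ = κ₁ε₀A/d₁ = 1.00 × 8.85×10⁻¹² × 5.59×10⁻² / 2.99×10⁻⁴ = 1.65×10⁻⁹ F.
C₂ = κ₂ε₀A/d₂ = 9.31 × 8.85×10⁻¹² × 5.59×10⁻² / 3.46×10⁻⁴ = 1.33×10⁻⁸ F.
C = (1/C₁ + 1/C₂)⁻¹ = 1.47×10⁻⁹ F.
Q = CV = 1.47×10⁻⁹ × 3.97 = 5.84×10⁻⁹ C.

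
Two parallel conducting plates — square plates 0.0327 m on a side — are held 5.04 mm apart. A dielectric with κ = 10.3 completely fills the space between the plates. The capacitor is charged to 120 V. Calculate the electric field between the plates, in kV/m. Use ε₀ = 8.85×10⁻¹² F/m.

E ≈ 23.8 kV/m

E = V/d = 120 / 5.04×10⁻³ = 2.38×10⁴ V/m.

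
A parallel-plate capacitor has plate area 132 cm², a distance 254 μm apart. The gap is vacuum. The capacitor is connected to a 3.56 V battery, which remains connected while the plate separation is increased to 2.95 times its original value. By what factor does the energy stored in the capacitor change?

Battery connected ⇒ V is held fixed.
C₂ = 0.339 C₁ and U = ½CV², so U₂/U₁ = C₂/C₁ = 0.339.

U₂/U₁ ≈ 0.339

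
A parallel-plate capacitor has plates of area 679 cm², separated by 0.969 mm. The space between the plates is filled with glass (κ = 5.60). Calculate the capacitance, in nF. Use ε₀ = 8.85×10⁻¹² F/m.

A = 679 cm² = 6.79×10⁻² m².
C = κε₀A/d = 5.60 × 8.85×10⁻¹² × 6.79×10⁻² / 9.69×10⁻⁴ = 3.47×10⁻⁹ F.

C ≈ 3.47 nF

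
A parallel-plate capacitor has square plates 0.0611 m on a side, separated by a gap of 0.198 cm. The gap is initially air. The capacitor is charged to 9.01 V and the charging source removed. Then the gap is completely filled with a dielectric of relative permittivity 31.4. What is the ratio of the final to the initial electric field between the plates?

Isolated ⇒ Q is held fixed.
V₂ = Q/C₂ = V₁/31.4; E = V/d, so E₂/E₁ = (V₂/V₁)(d₁/d₂) = 0.0318.

E₂/E₁ ≈ 0.0318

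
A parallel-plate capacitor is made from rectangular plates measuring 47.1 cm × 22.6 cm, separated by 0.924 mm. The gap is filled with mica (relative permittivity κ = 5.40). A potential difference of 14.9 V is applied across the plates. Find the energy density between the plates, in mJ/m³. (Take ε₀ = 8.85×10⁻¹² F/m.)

6.21 mJ/m³

E = V/d = 14.9 / 9.24×10⁻⁴ = 1.61×10⁴ V/m.
u = ½κε₀E² = ½ × 5.40 × 8.85×10⁻¹² × (1.61×10⁴)² = 6.21×10⁻³ J/m³.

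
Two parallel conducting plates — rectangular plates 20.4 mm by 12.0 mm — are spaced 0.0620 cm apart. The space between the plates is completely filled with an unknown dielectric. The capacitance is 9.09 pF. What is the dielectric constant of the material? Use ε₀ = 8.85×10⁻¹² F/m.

A = 20.4 × 12.0 mm² = 2.45×10⁻⁴ m².
κ = Cd/(ε₀A) = 9.09×10⁻¹² × 6.20×10⁻⁴ / (8.85×10⁻¹² × 2.45×10⁻⁴) = 2.60.

κ ≈ 2.60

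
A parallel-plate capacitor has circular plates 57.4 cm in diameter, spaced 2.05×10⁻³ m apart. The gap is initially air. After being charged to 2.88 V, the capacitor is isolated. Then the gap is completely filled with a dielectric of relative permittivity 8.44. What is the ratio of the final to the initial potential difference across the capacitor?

V₂/V₁ ≈ 0.118

Isolated ⇒ Q is held fixed.
C₂ = 8.44 C₁ and V = Q/C, so V₂/V₁ = C₁/C₂ = 0.118.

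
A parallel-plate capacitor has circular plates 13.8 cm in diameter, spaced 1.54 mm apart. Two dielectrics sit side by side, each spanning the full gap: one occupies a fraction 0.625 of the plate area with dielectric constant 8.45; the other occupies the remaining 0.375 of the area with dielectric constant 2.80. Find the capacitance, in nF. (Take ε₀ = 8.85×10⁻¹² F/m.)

A = π(13.8/2 cm)² = 1.50×10⁻² m².
Side-by-side slabs ⇒ two capacitors in parallel, each spanning the full gap.
C₁ = κ₁ε₀A₁/d = 8.45 × 8.85×10⁻¹² × 9.35×10⁻³ / 1.54×10⁻³ = 4.54×10⁻¹⁰ F.
C₂ = κ₂ε₀A₂/d = 2.80 × 8.85×10⁻¹² × 5.61×10⁻³ / 1.54×10⁻³ = 9.03×10⁻¹¹ F.
C = C₁ + C₂ = 5.44×10⁻¹⁰ F.

0.544 nF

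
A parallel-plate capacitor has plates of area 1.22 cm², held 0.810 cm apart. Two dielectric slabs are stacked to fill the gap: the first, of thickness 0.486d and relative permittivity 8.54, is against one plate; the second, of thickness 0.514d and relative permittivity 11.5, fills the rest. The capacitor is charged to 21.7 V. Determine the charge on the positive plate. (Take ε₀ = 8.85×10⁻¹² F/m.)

28.5 pC

A = 1.22 cm² = 1.22×10⁻⁴ m².
Stacked slabs ⇒ two capacitors in series, each with the full plate area.
C₁ = κ₁ε₀A/d₁ = 8.54 × 8.85×10⁻¹² × 1.22×10⁻⁴ / 3.94×10⁻³ = 2.34×10⁻¹² F.
C₂ = κ₂ε₀A/d₂ = 11.5 × 8.85×10⁻¹² × 1.22×10⁻⁴ / 4.16×10⁻³ = 2.98×10⁻¹² F.
C = (1/C₁ + 1/C₂)⁻¹ = 1.31×10⁻¹² F.
Q = CV = 1.31×10⁻¹² × 21.7 = 2.85×10⁻¹¹ C.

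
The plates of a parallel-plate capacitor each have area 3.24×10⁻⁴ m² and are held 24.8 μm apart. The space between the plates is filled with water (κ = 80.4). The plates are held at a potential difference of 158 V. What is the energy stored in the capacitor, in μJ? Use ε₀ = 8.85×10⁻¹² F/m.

116 μJ

C = κε₀A/d = 80.4 × 8.85×10⁻¹² × 3.24×10⁻⁴ / 2.48×10⁻⁵ = 9.30×10⁻⁹ F.
U = ½CV² = ½ × 9.30×10⁻⁹ × (158)² = 1.16×10⁻⁴ J.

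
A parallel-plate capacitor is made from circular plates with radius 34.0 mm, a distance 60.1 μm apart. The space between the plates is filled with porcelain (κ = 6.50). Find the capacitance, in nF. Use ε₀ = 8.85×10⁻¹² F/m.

C ≈ 3.48 nF

A = π(34.0 mm)² = 3.63×10⁻³ m².
C = κε₀A/d = 6.50 × 8.85×10⁻¹² × 3.63×10⁻³ / 6.01×10⁻⁵ = 3.48×10⁻⁹ F.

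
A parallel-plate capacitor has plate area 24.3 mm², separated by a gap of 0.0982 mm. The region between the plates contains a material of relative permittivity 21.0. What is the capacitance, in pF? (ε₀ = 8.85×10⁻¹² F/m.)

C ≈ 46.0 pF

A = 24.3 mm² = 2.43×10⁻⁵ m².
C = κε₀A/d = 21.0 × 8.85×10⁻¹² × 2.43×10⁻⁵ / 9.82×10⁻⁵ = 4.60×10⁻¹¹ F.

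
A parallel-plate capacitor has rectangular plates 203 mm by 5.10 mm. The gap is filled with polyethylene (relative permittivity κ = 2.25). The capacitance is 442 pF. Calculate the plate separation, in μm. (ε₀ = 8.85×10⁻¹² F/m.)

A = 203 × 5.10 mm² = 1.04×10⁻³ m².
d = κε₀A/C = 2.25 × 8.85×10⁻¹² × 1.04×10⁻³ / 4.42×10⁻¹⁰ = 4.66×10⁻⁵ m.

d ≈ 46.6 μm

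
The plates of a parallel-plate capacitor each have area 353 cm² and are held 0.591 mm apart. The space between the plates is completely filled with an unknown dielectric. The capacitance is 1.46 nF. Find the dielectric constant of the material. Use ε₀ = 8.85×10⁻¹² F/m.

A = 353 cm² = 3.53×10⁻² m².
κ = Cd/(ε₀A) = 1.46×10⁻⁹ × 5.91×10⁻⁴ / (8.85×10⁻¹² × 3.53×10⁻²) = 2.76.

2.76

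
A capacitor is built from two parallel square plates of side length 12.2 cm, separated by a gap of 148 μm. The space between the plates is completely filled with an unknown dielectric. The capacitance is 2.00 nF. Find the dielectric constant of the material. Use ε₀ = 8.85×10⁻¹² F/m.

A = (12.2 cm)² = 1.49×10⁻² m².
κ = Cd/(ε₀A) = 2.00×10⁻⁹ × 1.48×10⁻⁴ / (8.85×10⁻¹² × 1.49×10⁻²) = 2.25.

2.25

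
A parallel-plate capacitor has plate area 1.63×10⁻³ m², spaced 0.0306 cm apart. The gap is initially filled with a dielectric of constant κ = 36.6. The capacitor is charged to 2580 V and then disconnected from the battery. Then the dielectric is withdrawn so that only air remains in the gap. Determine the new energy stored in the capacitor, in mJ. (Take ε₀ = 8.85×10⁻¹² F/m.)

U ≈ 210 mJ

Initially C₁ = κε₀A/d = 36.6 × 8.85×10⁻¹² × 1.63×10⁻³ / 3.06×10⁻⁴ = 1.73×10⁻⁹ F.
U₁ = 5.74×10⁻³ J.
Isolated ⇒ Q is held fixed. C₂ = 0.0273 C₁ and U = Q²/(2C), so U₂/U₁ = C₁/C₂ = 36.6.
U₂ = 36.6 × 5.74×10⁻³ = 0.210 J.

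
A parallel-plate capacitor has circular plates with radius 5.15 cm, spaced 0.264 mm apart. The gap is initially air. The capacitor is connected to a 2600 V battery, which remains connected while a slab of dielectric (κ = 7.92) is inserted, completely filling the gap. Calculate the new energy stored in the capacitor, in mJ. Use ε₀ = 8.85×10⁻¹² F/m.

A = π(5.15 cm)² = 8.33×10⁻³ m².
Initially C₁ = ε₀A/d = 8.85×10⁻¹² × 8.33×10⁻³ / 2.64×10⁻⁴ = 2.79×10⁻¹⁰ F.
U₁ = 9.44×10⁻⁴ J.
Battery connected ⇒ V is held fixed. C₂ = 7.92 C₁ and U = ½CV², so U₂/U₁ = C₂/C₁ = 7.92.
U₂ = 7.92 × 9.44×10⁻⁴ = 7.48×10⁻³ J.

U ≈ 7.48 mJ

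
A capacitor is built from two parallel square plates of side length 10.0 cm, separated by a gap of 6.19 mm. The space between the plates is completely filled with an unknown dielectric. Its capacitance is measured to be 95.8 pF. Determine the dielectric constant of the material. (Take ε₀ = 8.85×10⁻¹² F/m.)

A = (10.0 cm)² = 1.00×10⁻² m².
κ = Cd/(ε₀A) = 9.58×10⁻¹¹ × 6.19×10⁻³ / (8.85×10⁻¹² × 1.00×10⁻²) = 6.70.

6.70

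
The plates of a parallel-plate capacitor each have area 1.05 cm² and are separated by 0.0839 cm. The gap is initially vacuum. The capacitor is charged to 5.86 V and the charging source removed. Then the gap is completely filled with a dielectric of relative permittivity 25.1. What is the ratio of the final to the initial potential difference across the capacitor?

0.0398

Isolated ⇒ Q is held fixed.
C₂ = 25.1 C₁ and V = Q/C, so V₂/V₁ = C₁/C₂ = 0.0398.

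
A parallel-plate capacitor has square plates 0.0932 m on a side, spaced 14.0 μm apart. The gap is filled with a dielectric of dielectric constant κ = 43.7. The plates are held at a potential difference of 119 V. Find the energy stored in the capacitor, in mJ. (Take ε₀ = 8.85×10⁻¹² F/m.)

A = (0.0932 m)² = 8.69×10⁻³ m².
C = κε₀A/d = 43.7 × 8.85×10⁻¹² × 8.69×10⁻³ / 1.40×10⁻⁵ = 2.40×10⁻⁷ F.
U = ½CV² = ½ × 2.40×10⁻⁷ × (119)² = 1.70×10⁻³ J.

U ≈ 1.70 mJ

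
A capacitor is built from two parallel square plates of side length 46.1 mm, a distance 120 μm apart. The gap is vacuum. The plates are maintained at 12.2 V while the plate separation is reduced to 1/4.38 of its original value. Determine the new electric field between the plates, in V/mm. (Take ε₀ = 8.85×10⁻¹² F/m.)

445 V/mm

A = (46.1 mm)² = 2.13×10⁻³ m².
Initially C₁ = ε₀A/d = 8.85×10⁻¹² × 2.13×10⁻³ / 1.20×10⁻⁴ = 1.57×10⁻¹⁰ F.
E₁ = 1.02×10⁵ V/m.
Battery connected ⇒ V is held fixed. E = V/d, so E₂/E₁ = d₁/d₂ = 4.38.
E₂ = 4.38 × 1.02×10⁵ = 4.45×10⁵ V/m.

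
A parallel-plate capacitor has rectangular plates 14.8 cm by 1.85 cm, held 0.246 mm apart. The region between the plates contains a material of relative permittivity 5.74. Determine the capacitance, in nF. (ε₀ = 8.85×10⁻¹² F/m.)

A = 14.8 × 1.85 cm² = 2.74×10⁻³ m².
C = κε₀A/d = 5.74 × 8.85×10⁻¹² × 2.74×10⁻³ / 2.46×10⁻⁴ = 5.65×10⁻¹⁰ F.

0.565 nF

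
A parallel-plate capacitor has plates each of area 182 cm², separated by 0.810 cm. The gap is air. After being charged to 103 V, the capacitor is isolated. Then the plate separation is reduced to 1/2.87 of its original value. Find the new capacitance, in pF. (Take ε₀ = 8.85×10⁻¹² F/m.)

A = 182 cm² = 1.82×10⁻² m².
Initially C₁ = ε₀A/d = 8.85×10⁻¹² × 1.82×10⁻² / 8.10×10⁻³ = 1.99×10⁻¹¹ F.
C = ε₀A/d scales as 1/d, so C₂/C₁ = d₁/d₂ = 2.87.
C₂ = 2.87 × 1.99×10⁻¹¹ = 5.71×10⁻¹¹ F.

C ≈ 57.1 pF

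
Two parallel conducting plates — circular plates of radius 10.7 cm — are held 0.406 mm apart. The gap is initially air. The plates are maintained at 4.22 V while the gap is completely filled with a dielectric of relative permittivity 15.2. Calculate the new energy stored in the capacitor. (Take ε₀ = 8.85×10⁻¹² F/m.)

U ≈ 106 nJ

A = π(10.7 cm)² = 3.60×10⁻² m².
Initially C₁ = ε₀A/d = 8.85×10⁻¹² × 3.60×10⁻² / 4.06×10⁻⁴ = 7.84×10⁻¹⁰ F.
U₁ = 6.98×10⁻⁹ J.
Battery connected ⇒ V is held fixed. C₂ = 15.2 C₁ and U = ½CV², so U₂/U₁ = C₂/C₁ = 15.2.
U₂ = 15.2 × 6.98×10⁻⁹ = 1.06×10⁻⁷ J.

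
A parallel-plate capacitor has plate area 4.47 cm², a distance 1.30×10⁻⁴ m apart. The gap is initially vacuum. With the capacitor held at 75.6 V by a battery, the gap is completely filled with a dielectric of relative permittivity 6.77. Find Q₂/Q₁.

Q₂/Q₁ ≈ 6.77

Battery connected ⇒ V is held fixed.
C₂ = 6.77 C₁ and Q = CV, so Q₂/Q₁ = C₂/C₁ = 6.77.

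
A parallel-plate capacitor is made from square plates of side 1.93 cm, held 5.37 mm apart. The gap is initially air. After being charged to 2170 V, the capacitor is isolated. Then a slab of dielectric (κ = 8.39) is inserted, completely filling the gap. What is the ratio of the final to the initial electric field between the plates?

Isolated ⇒ Q is held fixed.
V₂ = Q/C₂ = V₁/8.39; E = V/d, so E₂/E₁ = (V₂/V₁)(d₁/d₂) = 0.119.

0.119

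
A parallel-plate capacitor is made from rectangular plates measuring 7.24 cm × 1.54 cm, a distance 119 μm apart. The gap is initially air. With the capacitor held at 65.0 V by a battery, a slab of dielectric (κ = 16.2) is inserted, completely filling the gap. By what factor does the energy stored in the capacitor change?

16.2

Battery connected ⇒ V is held fixed.
C₂ = 16.2 C₁ and U = ½CV², so U₂/U₁ = C₂/C₁ = 16.2.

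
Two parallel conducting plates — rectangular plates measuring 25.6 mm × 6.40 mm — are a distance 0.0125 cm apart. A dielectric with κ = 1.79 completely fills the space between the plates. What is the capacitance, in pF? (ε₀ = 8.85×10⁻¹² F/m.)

C ≈ 20.8 pF

A = 25.6 × 6.40 mm² = 1.64×10⁻⁴ m².
C = κε₀A/d = 1.79 × 8.85×10⁻¹² × 1.64×10⁻⁴ / 1.25×10⁻⁴ = 2.08×10⁻¹¹ F.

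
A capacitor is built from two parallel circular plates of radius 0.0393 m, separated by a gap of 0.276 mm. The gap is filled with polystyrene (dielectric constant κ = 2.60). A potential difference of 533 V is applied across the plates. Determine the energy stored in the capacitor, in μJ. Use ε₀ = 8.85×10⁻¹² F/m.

U ≈ 57.5 μJ

A = π(0.0393 m)² = 4.85×10⁻³ m².
C = κε₀A/d = 2.60 × 8.85×10⁻¹² × 4.85×10⁻³ / 2.76×10⁻⁴ = 4.05×10⁻¹⁰ F.
U = ½CV² = ½ × 4.05×10⁻¹⁰ × (533)² = 5.75×10⁻⁵ J.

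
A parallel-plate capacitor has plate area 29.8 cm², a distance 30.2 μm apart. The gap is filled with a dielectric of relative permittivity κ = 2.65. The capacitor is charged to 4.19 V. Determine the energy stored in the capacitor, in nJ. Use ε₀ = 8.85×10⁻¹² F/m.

20.3 nJ

A = 29.8 cm² = 2.98×10⁻³ m².
C = κε₀A/d = 2.65 × 8.85×10⁻¹² × 2.98×10⁻³ / 3.02×10⁻⁵ = 2.31×10⁻⁹ F.
U = ½CV² = ½ × 2.31×10⁻⁹ × (4.19)² = 2.03×10⁻⁸ J.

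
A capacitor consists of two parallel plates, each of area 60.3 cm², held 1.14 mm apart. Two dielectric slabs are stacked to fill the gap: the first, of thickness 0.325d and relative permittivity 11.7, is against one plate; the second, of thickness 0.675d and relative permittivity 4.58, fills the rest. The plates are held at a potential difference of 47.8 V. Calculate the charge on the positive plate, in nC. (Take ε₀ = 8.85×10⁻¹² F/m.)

Q ≈ 12.8 nC

A = 60.3 cm² = 6.03×10⁻³ m².
Stacked slabs ⇒ two capacitors in series, each with the full plate area.
C₁ = κ₁ε₀A/d₁ = 11.7 × 8.85×10⁻¹² × 6.03×10⁻³ / 3.71×10⁻⁴ = 1.69×10⁻⁹ F.
C₂ = κ₂ε₀A/d₂ = 4.58 × 8.85×10⁻¹² × 6.03×10⁻³ / 7.69×10⁻⁴ = 3.18×10⁻¹⁰ F.
C = (1/C₁ + 1/C₂)⁻¹ = 2.67×10⁻¹⁰ F.
Q = CV = 2.67×10⁻¹⁰ × 47.8 = 1.28×10⁻⁸ C.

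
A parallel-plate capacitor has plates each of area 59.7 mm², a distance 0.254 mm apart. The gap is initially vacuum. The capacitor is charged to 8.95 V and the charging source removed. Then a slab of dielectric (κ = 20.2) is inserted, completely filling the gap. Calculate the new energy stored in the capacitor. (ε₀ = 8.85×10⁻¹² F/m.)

A = 59.7 mm² = 5.97×10⁻⁵ m².
Initially C₁ = ε₀A/d = 8.85×10⁻¹² × 5.97×10⁻⁵ / 2.54×10⁻⁴ = 2.08×10⁻¹² F.
U₁ = 8.33×10⁻¹¹ J.
Isolated ⇒ Q is held fixed. C₂ = 20.2 C₁ and U = Q²/(2C), so U₂/U₁ = C₁/C₂ = 0.0495.
U₂ = 0.0495 × 8.33×10⁻¹¹ = 4.12×10⁻¹² J.

4.12 pJ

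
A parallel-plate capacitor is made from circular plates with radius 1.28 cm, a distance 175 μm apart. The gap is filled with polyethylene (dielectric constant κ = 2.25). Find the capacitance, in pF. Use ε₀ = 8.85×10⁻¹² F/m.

C ≈ 58.6 pF

A = π(1.28 cm)² = 5.15×10⁻⁴ m².
C = κε₀A/d = 2.25 × 8.85×10⁻¹² × 5.15×10⁻⁴ / 1.75×10⁻⁴ = 5.86×10⁻¹¹ F.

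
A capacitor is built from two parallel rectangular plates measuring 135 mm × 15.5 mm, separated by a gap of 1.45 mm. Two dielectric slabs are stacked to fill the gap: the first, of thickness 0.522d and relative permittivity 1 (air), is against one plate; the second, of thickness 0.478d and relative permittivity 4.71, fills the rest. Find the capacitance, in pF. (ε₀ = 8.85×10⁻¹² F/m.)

C ≈ 20.5 pF

A = 135 × 15.5 mm² = 2.09×10⁻³ m².
Stacked slabs ⇒ two capacitors in series, each with the full plate area.
C₁ = κ₁ε₀A/d₁ = 1.00 × 8.85×10⁻¹² × 2.09×10⁻³ / 7.57×10⁻⁴ = 2.45×10⁻¹¹ F.
C₂ = κ₂ε₀A/d₂ = 4.71 × 8.85×10⁻¹² × 2.09×10⁻³ / 6.93×10⁻⁴ = 1.26×10⁻¹⁰ F.
C = (1/C₁ + 1/C₂)⁻¹ = 2.05×10⁻¹¹ F.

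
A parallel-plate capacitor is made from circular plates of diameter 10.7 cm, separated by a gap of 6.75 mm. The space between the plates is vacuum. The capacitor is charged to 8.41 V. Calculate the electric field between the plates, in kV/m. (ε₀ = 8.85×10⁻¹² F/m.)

E = V/d = 8.41 / 6.75×10⁻³ = 1.25×10³ V/m.

E ≈ 1.25 kV/m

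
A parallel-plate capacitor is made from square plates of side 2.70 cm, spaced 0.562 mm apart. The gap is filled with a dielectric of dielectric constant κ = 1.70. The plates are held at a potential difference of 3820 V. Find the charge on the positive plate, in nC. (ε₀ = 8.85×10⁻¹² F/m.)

74.5 nC

A = (2.70 cm)² = 7.29×10⁻⁴ m².
C = κε₀A/d = 1.70 × 8.85×10⁻¹² × 7.29×10⁻⁴ / 5.62×10⁻⁴ = 1.95×10⁻¹¹ F.
Q = CV = 1.95×10⁻¹¹ × 3820 = 7.45×10⁻⁸ C.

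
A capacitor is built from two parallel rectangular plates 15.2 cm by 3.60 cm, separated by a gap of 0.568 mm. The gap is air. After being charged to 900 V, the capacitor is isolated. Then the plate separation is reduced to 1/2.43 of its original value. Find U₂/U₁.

Isolated ⇒ Q is held fixed.
C₂ = 2.43 C₁ and U = Q²/(2C), so U₂/U₁ = C₁/C₂ = 0.412.

0.412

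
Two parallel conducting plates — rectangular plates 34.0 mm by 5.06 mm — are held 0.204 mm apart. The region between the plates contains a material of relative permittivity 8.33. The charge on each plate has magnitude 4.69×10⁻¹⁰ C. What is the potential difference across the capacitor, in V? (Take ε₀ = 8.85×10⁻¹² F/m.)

A = 34.0 × 5.06 mm² = 1.72×10⁻⁴ m².
C = κε₀A/d = 8.33 × 8.85×10⁻¹² × 1.72×10⁻⁴ / 2.04×10⁻⁴ = 6.22×10⁻¹¹ F.
V = Q/C = 4.69×10⁻¹⁰ / 6.22×10⁻¹¹ = 7.54 V.

7.54 V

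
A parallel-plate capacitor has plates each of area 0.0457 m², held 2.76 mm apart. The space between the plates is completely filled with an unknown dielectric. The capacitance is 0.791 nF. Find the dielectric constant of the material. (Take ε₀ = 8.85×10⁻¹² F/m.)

κ = Cd/(ε₀A) = 7.91×10⁻¹⁰ × 2.76×10⁻³ / (8.85×10⁻¹² × 4.57×10⁻²) = 5.40.

κ ≈ 5.40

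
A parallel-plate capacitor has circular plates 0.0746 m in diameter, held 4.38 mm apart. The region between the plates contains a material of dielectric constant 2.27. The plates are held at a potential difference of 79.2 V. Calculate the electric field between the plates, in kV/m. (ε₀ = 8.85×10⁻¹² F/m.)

E ≈ 18.1 kV/m

E = V/d = 79.2 / 4.38×10⁻³ = 1.81×10⁴ V/m.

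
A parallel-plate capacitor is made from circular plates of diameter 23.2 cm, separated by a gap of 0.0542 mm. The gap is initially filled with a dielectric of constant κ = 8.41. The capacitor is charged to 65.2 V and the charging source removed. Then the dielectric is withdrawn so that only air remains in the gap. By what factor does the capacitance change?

C = κε₀A/d scales with κ, so C₂/C₁ = 1/κ = 1/8.41 = 0.119.

C₂/C₁ ≈ 0.119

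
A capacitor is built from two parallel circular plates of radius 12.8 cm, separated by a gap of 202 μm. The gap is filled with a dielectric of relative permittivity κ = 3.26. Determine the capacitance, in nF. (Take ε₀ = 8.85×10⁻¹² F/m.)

A = π(12.8 cm)² = 5.15×10⁻² m².
C = κε₀A/d = 3.26 × 8.85×10⁻¹² × 5.15×10⁻² / 2.02×10⁻⁴ = 7.35×10⁻⁹ F.

7.35 nF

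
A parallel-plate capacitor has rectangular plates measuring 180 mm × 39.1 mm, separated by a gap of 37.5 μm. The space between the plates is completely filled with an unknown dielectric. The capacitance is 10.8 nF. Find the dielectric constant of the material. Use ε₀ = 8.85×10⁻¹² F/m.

A = 180 × 39.1 mm² = 7.04×10⁻³ m².
κ = Cd/(ε₀A) = 1.08×10⁻⁸ × 3.75×10⁻⁵ / (8.85×10⁻¹² × 7.04×10⁻³) = 6.50.

κ ≈ 6.50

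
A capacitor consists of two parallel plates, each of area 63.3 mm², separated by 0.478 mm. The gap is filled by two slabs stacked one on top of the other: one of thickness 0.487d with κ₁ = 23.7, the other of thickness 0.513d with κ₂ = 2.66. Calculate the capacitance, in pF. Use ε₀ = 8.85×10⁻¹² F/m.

5.49 pF

A = 63.3 mm² = 6.33×10⁻⁵ m².
Stacked slabs ⇒ two capacitors in series, each with the full plate area.
C₁ = κ₁ε₀A/d₁ = 23.7 × 8.85×10⁻¹² × 6.33×10⁻⁵ / 2.33×10⁻⁴ = 5.70×10⁻¹¹ F.
C₂ = κ₂ε₀A/d₂ = 2.66 × 8.85×10⁻¹² × 6.33×10⁻⁵ / 2.45×10⁻⁴ = 6.08×10⁻¹² F.
C = (1/C₁ + 1/C₂)⁻¹ = 5.49×10⁻¹² F.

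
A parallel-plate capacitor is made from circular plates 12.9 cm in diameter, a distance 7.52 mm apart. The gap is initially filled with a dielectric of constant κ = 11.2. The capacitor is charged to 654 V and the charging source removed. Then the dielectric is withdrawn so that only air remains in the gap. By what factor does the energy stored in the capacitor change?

Isolated ⇒ Q is held fixed.
C₂ = 0.0893 C₁ and U = Q²/(2C), so U₂/U₁ = C₁/C₂ = 11.2.

U₂/U₁ ≈ 11.2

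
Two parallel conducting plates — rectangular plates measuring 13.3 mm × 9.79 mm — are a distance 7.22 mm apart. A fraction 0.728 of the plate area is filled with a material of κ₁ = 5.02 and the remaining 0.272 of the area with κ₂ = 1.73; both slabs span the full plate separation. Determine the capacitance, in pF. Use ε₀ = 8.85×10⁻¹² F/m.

A = 13.3 × 9.79 mm² = 1.30×10⁻⁴ m².
Side-by-side slabs ⇒ two capacitors in parallel, each spanning the full gap.
C₁ = κ₁ε₀A₁/d = 5.02 × 8.85×10⁻¹² × 9.48×10⁻⁵ / 7.22×10⁻³ = 5.83×10⁻¹³ F.
C₂ = κ₂ε₀A₂/d = 1.73 × 8.85×10⁻¹² × 3.54×10⁻⁵ / 7.22×10⁻³ = 7.51×10⁻¹⁴ F.
C = C₁ + C₂ = 6.58×10⁻¹³ F.

C ≈ 0.658 pF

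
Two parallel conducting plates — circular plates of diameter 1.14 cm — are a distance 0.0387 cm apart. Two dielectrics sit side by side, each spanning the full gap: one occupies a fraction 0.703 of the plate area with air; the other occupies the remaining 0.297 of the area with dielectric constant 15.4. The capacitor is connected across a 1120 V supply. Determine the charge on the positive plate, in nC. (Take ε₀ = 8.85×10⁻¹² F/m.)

Q ≈ 13.8 nC

A = π(1.14/2 cm)² = 1.02×10⁻⁴ m².
Side-by-side slabs ⇒ two capacitors in parallel, each spanning the full gap.
C₁ = κ₁ε₀A₁/d = 1.00 × 8.85×10⁻¹² × 7.18×10⁻⁵ / 3.87×10⁻⁴ = 1.64×10⁻¹² F.
C₂ = κ₂ε₀A₂/d = 15.4 × 8.85×10⁻¹² × 3.03×10⁻⁵ / 3.87×10⁻⁴ = 1.07×10⁻¹¹ F.
C = C₁ + C₂ = 1.23×10⁻¹¹ F.
Q = CV = 1.23×10⁻¹¹ × 1120 = 1.38×10⁻⁸ C.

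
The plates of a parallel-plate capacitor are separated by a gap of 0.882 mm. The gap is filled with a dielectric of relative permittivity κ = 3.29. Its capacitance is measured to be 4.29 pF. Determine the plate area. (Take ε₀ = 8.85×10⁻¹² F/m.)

A = Cd/(κε₀) = 4.29×10⁻¹² × 8.82×10⁻⁴ / (3.29 × 8.85×10⁻¹²) = 1.30×10⁻⁴ m².

A ≈ 1.30 cm²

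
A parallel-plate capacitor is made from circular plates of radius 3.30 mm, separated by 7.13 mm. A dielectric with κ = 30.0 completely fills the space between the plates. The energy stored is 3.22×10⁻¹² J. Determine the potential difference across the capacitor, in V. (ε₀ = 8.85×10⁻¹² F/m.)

A = π(3.30 mm)² = 3.42×10⁻⁵ m².
C = κε₀A/d = 30.0 × 8.85×10⁻¹² × 3.42×10⁻⁵ / 7.13×10⁻³ = 1.27×10⁻¹² F.
V = √(2U/C) = √(2 × 3.22×10⁻¹² / 1.27×10⁻¹²) = 2.25 V.

2.25 V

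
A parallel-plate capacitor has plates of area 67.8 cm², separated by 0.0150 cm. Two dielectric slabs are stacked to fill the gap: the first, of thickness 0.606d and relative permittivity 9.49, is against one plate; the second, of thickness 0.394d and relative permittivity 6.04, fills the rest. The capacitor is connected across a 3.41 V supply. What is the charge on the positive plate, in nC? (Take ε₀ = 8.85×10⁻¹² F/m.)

A = 67.8 cm² = 6.78×10⁻³ m².
Stacked slabs ⇒ two capacitors in series, each with the full plate area.
C₁ = κ₁ε₀A/d₁ = 9.49 × 8.85×10⁻¹² × 6.78×10⁻³ / 9.09×10⁻⁵ = 6.26×10⁻⁹ F.
C₂ = κ₂ε₀A/d₂ = 6.04 × 8.85×10⁻¹² × 6.78×10⁻³ / 5.91×10⁻⁵ = 6.13×10⁻⁹ F.
C = (1/C₁ + 1/C₂)⁻¹ = 3.10×10⁻⁹ F.
Q = CV = 3.10×10⁻⁹ × 3.41 = 1.06×10⁻⁸ C.

10.6 nC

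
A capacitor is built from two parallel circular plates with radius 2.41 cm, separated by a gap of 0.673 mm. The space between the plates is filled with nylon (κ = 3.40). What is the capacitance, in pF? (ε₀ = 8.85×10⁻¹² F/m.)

A = π(2.41 cm)² = 1.82×10⁻³ m².
C = κε₀A/d = 3.40 × 8.85×10⁻¹² × 1.82×10⁻³ / 6.73×10⁻⁴ = 8.16×10⁻¹¹ F.

C ≈ 81.6 pF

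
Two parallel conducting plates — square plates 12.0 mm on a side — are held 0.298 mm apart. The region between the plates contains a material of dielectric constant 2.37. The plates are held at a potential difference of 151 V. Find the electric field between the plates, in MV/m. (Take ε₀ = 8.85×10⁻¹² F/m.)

E ≈ 0.507 MV/m

E = V/d = 151 / 2.98×10⁻⁴ = 5.07×10⁵ V/m.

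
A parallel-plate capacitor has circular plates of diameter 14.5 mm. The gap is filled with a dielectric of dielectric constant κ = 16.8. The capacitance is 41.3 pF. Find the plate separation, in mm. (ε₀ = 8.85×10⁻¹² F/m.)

A = π(14.5/2 mm)² = 1.65×10⁻⁴ m².
d = κε₀A/C = 16.8 × 8.85×10⁻¹² × 1.65×10⁻⁴ / 4.13×10⁻¹¹ = 5.94×10⁻⁴ m.

d ≈ 0.594 mm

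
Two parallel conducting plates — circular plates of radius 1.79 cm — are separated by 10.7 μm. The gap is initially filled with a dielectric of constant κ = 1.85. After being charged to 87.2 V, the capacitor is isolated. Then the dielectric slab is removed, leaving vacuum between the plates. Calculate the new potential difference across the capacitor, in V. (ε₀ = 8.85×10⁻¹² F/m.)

V ≈ 161 V

A = π(1.79 cm)² = 1.01×10⁻³ m².
Initially C₁ = κε₀A/d = 1.85 × 8.85×10⁻¹² × 1.01×10⁻³ / 1.07×10⁻⁵ = 1.54×10⁻⁹ F.
V₁ = 87.2 V.
Isolated ⇒ Q is held fixed. C₂ = 0.541 C₁ and V = Q/C, so V₂/V₁ = C₁/C₂ = 1.85.
V₂ = 1.85 × 87.2 = 1.61×10² V.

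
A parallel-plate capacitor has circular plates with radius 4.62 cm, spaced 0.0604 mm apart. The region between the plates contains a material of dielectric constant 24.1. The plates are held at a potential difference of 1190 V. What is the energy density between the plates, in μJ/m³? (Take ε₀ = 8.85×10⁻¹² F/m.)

E = V/d = 1190 / 6.04×10⁻⁵ = 1.97×10⁷ V/m.
u = ½κε₀E² = ½ × 24.1 × 8.85×10⁻¹² × (1.97×10⁷)² = 4.14×10⁴ J/m³.

u ≈ 4.14×10¹⁰ μJ/m³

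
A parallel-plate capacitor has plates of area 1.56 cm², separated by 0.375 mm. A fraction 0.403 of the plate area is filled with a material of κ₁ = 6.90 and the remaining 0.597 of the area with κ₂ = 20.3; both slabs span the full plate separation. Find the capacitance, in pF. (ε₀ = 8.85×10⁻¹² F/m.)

A = 1.56 cm² = 1.56×10⁻⁴ m².
Side-by-side slabs ⇒ two capacitors in parallel, each spanning the full gap.
C₁ = κ₁ε₀A₁/d = 6.90 × 8.85×10⁻¹² × 6.29×10⁻⁵ / 3.75×10⁻⁴ = 1.02×10⁻¹¹ F.
C₂ = κ₂ε₀A₂/d = 20.3 × 8.85×10⁻¹² × 9.31×10⁻⁵ / 3.75×10⁻⁴ = 4.46×10⁻¹¹ F.
C = C₁ + C₂ = 5.49×10⁻¹¹ F.

C ≈ 54.9 pF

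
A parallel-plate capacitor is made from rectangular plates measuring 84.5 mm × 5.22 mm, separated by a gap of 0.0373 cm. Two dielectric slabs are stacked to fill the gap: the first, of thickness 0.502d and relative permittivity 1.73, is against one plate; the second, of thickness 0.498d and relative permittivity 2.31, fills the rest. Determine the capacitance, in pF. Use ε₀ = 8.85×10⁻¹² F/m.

A = 84.5 × 5.22 mm² = 4.41×10⁻⁴ m².
Stacked slabs ⇒ two capacitors in series, each with the full plate area.
C₁ = κ₁ε₀A/d₁ = 1.73 × 8.85×10⁻¹² × 4.41×10⁻⁴ / 1.87×10⁻⁴ = 3.61×10⁻¹¹ F.
C₂ = κ₂ε₀A/d₂ = 2.31 × 8.85×10⁻¹² × 4.41×10⁻⁴ / 1.86×10⁻⁴ = 4.85×10⁻¹¹ F.
C = (1/C₁ + 1/C₂)⁻¹ = 2.07×10⁻¹¹ F.

20.7 pF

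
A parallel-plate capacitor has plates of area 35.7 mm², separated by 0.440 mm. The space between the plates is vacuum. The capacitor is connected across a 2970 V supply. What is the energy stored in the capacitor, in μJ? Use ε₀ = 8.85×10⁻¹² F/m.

U ≈ 3.17 μJ

A = 35.7 mm² = 3.57×10⁻⁵ m².
C = ε₀A/d = 8.85×10⁻¹² × 3.57×10⁻⁵ / 4.40×10⁻⁴ = 7.18×10⁻¹³ F.
U = ½CV² = ½ × 7.18×10⁻¹³ × (2970)² = 3.17×10⁻⁶ J.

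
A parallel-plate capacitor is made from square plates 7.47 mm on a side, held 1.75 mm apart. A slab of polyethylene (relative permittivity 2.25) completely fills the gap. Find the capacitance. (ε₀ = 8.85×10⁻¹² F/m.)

0.635 pF

A = (7.47 mm)² = 5.58×10⁻⁵ m².
C = κε₀A/d = 2.25 × 8.85×10⁻¹² × 5.58×10⁻⁵ / 1.75×10⁻³ = 6.35×10⁻¹³ F.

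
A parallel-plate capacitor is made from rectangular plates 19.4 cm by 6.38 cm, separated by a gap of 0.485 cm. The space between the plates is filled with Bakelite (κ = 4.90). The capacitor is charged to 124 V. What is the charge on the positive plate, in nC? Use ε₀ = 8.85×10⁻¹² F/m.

A = 19.4 × 6.38 cm² = 1.24×10⁻² m².
C = κε₀A/d = 4.90 × 8.85×10⁻¹² × 1.24×10⁻² / 4.85×10⁻³ = 1.11×10⁻¹⁰ F.
Q = CV = 1.11×10⁻¹⁰ × 124 = 1.37×10⁻⁸ C.

13.7 nC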